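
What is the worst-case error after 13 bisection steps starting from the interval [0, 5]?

Bisection error bound: |error| ≤ (b-a)/2^n
|error| ≤ (5 - 0)/2^13 = 5/2^13
|error| ≤ 0.0006103516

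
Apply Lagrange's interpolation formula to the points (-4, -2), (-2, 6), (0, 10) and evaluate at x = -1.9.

Lagrange interpolation formula:
P(x) = Σ yᵢ × Lᵢ(x)
where Lᵢ(x) = Π_{j≠i} (x - xⱼ)/(xᵢ - xⱼ)

L_0(-1.9) = (-1.9 - (-2))/(-4 - (-2)) × (-1.9 - 0)/(-4 - 0) = -0.023750
L_1(-1.9) = (-1.9 - (-4))/(-2 - (-4)) × (-1.9 - 0)/(-2 - 0) = 0.997500
L_2(-1.9) = (-1.9 - (-4))/(0 - (-4)) × (-1.9 - (-2))/(0 - (-2)) = 0.026250

P(-1.9) = (-2)×L_0(-1.9) + 6×L_1(-1.9) + 10×L_2(-1.9)
P(-1.9) = 6.295000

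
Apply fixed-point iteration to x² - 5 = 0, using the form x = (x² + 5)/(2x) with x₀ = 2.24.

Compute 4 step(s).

Equation: x² - 5 = 0
Fixed-point form: x = (x² + 5)/(2x)
x₀ = 2.24

x_1 = g(2.240000) = 2.236071
x_2 = g(2.236071) = 2.236068
x_3 = g(2.236068) = 2.236068
x_4 = g(2.236068) = 2.236068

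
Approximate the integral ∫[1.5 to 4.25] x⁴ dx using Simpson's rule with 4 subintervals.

f(x) = x⁴
a = 1.5, b = 4.25, n = 4
h = (b - a)/n = 0.687500

Simpson's rule: (h/3)[f(x₀) + 4f(x₁) + 2f(x₂) + ... + f(xₙ)]

x_0 = 1.5000, f(x_0) = 5.062500, coefficient = 1
x_1 = 2.1875, f(x_1) = 22.897720, coefficient = 4
x_2 = 2.8750, f(x_2) = 68.320557, coefficient = 2
x_3 = 3.5625, f(x_3) = 161.071793, coefficient = 4
x_4 = 4.2500, f(x_4) = 326.253906, coefficient = 1

I ≈ (0.687500/3) × 1203.835571 = 275.878985
Exact value: 275.797070
Error: 0.081915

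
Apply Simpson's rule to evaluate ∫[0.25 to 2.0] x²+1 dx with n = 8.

f(x) = x²+1
a = 0.25, b = 2.0, n = 8
h = (b - a)/n = 0.218750

Simpson's rule: (h/3)[f(x₀) + 4f(x₁) + 2f(x₂) + ... + f(xₙ)]

x_0 = 0.2500, f(x_0) = 1.062500, coefficient = 1
x_1 = 0.4688, f(x_1) = 1.219727, coefficient = 4
x_2 = 0.6875, f(x_2) = 1.472656, coefficient = 2
x_3 = 0.9062, f(x_3) = 1.821289, coefficient = 4
x_4 = 1.1250, f(x_4) = 2.265625, coefficient = 2
x_5 = 1.3438, f(x_5) = 2.805664, coefficient = 4
x_6 = 1.5625, f(x_6) = 3.441406, coefficient = 2
x_7 = 1.7812, f(x_7) = 4.172852, coefficient = 4
x_8 = 2.0000, f(x_8) = 5.000000, coefficient = 1

I ≈ (0.218750/3) × 60.500000 = 4.411458
Exact value: 4.411458
Error: 0.000000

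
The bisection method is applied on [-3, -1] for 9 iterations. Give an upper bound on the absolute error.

Bisection error bound: |error| ≤ (b-a)/2^n
|error| ≤ (-1 - (-3))/2^9 = 2/2^9
|error| ≤ 0.0039062500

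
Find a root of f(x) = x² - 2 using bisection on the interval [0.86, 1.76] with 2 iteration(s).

f(x) = x² - 2
Initial interval: [0.86, 1.76]

Iteration 1:
  c_1 = (0.860000 + 1.760000)/2 = 1.310000
  f(c_1) = f(1.310000) = -0.283900
  f(a) × f(c) ≥ 0, new interval: [1.310000, 1.760000]
Iteration 2:
  c_2 = (1.310000 + 1.760000)/2 = 1.535000
  f(c_2) = f(1.535000) = 0.356225
  f(a) × f(c) < 0, new interval: [1.310000, 1.535000]

After 2 iteration(s), the approximation is c_2 = 1.535000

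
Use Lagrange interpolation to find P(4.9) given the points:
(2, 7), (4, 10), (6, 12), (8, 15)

Lagrange interpolation formula:
P(x) = Σ yᵢ × Lᵢ(x)
where Lᵢ(x) = Π_{j≠i} (x - xⱼ)/(xᵢ - xⱼ)

L_0(4.9) = (4.9 - 4)/(2 - 4) × (4.9 - 6)/(2 - 6) × (4.9 - 8)/(2 - 8) = -0.063937
L_1(4.9) = (4.9 - 2)/(4 - 2) × (4.9 - 6)/(4 - 6) × (4.9 - 8)/(4 - 8) = 0.618062
L_2(4.9) = (4.9 - 2)/(6 - 2) × (4.9 - 4)/(6 - 4) × (4.9 - 8)/(6 - 8) = 0.505688
L_3(4.9) = (4.9 - 2)/(8 - 2) × (4.9 - 4)/(8 - 4) × (4.9 - 6)/(8 - 6) = -0.059813

P(4.9) = 7×L_0(4.9) + 10×L_1(4.9) + 12×L_2(4.9) + 15×L_3(4.9)
P(4.9) = 10.904125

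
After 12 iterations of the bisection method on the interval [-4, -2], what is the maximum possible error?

Bisection error bound: |error| ≤ (b-a)/2^n
|error| ≤ (-2 - (-4))/2^12 = 2/2^12
|error| ≤ 0.0004882812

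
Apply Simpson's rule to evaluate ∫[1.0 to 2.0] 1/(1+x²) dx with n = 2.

f(x) = 1/(1+x²)
a = 1.0, b = 2.0, n = 2
h = (b - a)/n = 0.500000

Simpson's rule: (h/3)[f(x₀) + 4f(x₁) + 2f(x₂) + ... + f(xₙ)]

x_0 = 1.0000, f(x_0) = 0.500000, coefficient = 1
x_1 = 1.5000, f(x_1) = 0.307692, coefficient = 4
x_2 = 2.0000, f(x_2) = 0.200000, coefficient = 1

I ≈ (0.500000/3) × 1.930769 = 0.321795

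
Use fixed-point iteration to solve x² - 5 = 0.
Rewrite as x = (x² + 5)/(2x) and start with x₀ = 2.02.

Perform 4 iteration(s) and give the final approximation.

Equation: x² - 5 = 0
Fixed-point form: x = (x² + 5)/(2x)
x₀ = 2.02

x_1 = g(2.020000) = 2.247624
x_2 = g(2.247624) = 2.236098
x_3 = g(2.236098) = 2.236068
x_4 = g(2.236068) = 2.236068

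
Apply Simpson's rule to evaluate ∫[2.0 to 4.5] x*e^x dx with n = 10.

f(x) = x*e^x
a = 2.0, b = 4.5, n = 10
h = (b - a)/n = 0.250000

Simpson's rule: (h/3)[f(x₀) + 4f(x₁) + 2f(x₂) + ... + f(xₙ)]

x_0 = 2.0000, f(x_0) = 14.778112, coefficient = 1
x_1 = 2.2500, f(x_1) = 21.347406, coefficient = 4
x_2 = 2.5000, f(x_2) = 30.456235, coefficient = 2
x_3 = 2.7500, f(x_3) = 43.017238, coefficient = 4
x_4 = 3.0000, f(x_4) = 60.256611, coefficient = 2
x_5 = 3.2500, f(x_5) = 83.818605, coefficient = 4
x_6 = 3.5000, f(x_6) = 115.904082, coefficient = 2
x_7 = 3.7500, f(x_7) = 159.454058, coefficient = 4
x_8 = 4.0000, f(x_8) = 218.392600, coefficient = 2
x_9 = 4.2500, f(x_9) = 297.948002, coefficient = 4
x_10 = 4.5000, f(x_10) = 405.077091, coefficient = 1

I ≈ (0.250000/3) × 3692.215490 = 307.684624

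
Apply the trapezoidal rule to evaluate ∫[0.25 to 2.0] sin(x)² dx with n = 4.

f(x) = sin(x)²
a = 0.25, b = 2.0, n = 4
h = (b - a)/n = 0.437500

Trapezoidal rule: (h/2)[f(x₀) + 2f(x₁) + 2f(x₂) + ... + f(xₙ)]

x_0 = 0.2500, f(x_0) = 0.061209, coefficient = 1
x_1 = 0.6875, f(x_1) = 0.402726, coefficient = 2
x_2 = 1.1250, f(x_2) = 0.814087, coefficient = 2
x_3 = 1.5625, f(x_3) = 0.999931, coefficient = 2
x_4 = 2.0000, f(x_4) = 0.826822, coefficient = 1

I ≈ (0.437500/2) × 5.321519 = 1.164082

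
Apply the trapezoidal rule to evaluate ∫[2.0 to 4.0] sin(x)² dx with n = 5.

f(x) = sin(x)²
a = 2.0, b = 4.0, n = 5
h = (b - a)/n = 0.400000

Trapezoidal rule: (h/2)[f(x₀) + 2f(x₁) + 2f(x₂) + ... + f(xₙ)]

x_0 = 2.0000, f(x_0) = 0.826822, coefficient = 1
x_1 = 2.4000, f(x_1) = 0.456251, coefficient = 2
x_2 = 2.8000, f(x_2) = 0.112217, coefficient = 2
x_3 = 3.2000, f(x_3) = 0.003408, coefficient = 2
x_4 = 3.6000, f(x_4) = 0.195824, coefficient = 2
x_5 = 4.0000, f(x_5) = 0.572750, coefficient = 1

I ≈ (0.400000/2) × 2.934971 = 0.586994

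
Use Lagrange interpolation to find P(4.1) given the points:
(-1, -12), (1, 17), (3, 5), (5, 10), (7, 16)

Lagrange interpolation formula:
P(x) = Σ yᵢ × Lᵢ(x)
where Lᵢ(x) = Π_{j≠i} (x - xⱼ)/(xᵢ - xⱼ)

L_0(4.1) = (4.1 - 1)/(-1 - 1) × (4.1 - 3)/(-1 - 3) × (4.1 - 5)/(-1 - 5) × (4.1 - 7)/(-1 - 7) = 0.023177
L_1(4.1) = (4.1 - (-1))/(1 - (-1)) × (4.1 - 3)/(1 - 3) × (4.1 - 5)/(1 - 5) × (4.1 - 7)/(1 - 7) = -0.152522
L_2(4.1) = (4.1 - (-1))/(3 - (-1)) × (4.1 - 1)/(3 - 1) × (4.1 - 5)/(3 - 5) × (4.1 - 7)/(3 - 7) = 0.644752
L_3(4.1) = (4.1 - (-1))/(5 - (-1)) × (4.1 - 1)/(5 - 1) × (4.1 - 3)/(5 - 3) × (4.1 - 7)/(5 - 7) = 0.525353
L_4(4.1) = (4.1 - (-1))/(7 - (-1)) × (4.1 - 1)/(7 - 1) × (4.1 - 3)/(7 - 3) × (4.1 - 5)/(7 - 5) = -0.040760

P(4.1) = (-12)×L_0(4.1) + 17×L_1(4.1) + 5×L_2(4.1) + 10×L_3(4.1) + 16×L_4(4.1)
P(4.1) = 4.954127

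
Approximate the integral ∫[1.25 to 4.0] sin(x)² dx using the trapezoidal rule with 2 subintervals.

f(x) = sin(x)²
a = 1.25, b = 4.0, n = 2
h = (b - a)/n = 1.375000

Trapezoidal rule: (h/2)[f(x₀) + 2f(x₁) + 2f(x₂) + ... + f(xₙ)]

x_0 = 1.2500, f(x_0) = 0.900572, coefficient = 1
x_1 = 2.6250, f(x_1) = 0.243957, coefficient = 2
x_2 = 4.0000, f(x_2) = 0.572750, coefficient = 1

I ≈ (1.375000/2) × 1.961236 = 1.348350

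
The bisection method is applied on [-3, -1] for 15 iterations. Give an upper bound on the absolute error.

Bisection error bound: |error| ≤ (b-a)/2^n
|error| ≤ (-1 - (-3))/2^15 = 2/2^15
|error| ≤ 0.0000610352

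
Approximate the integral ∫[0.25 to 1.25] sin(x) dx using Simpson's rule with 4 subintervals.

f(x) = sin(x)
a = 0.25, b = 1.25, n = 4
h = (b - a)/n = 0.250000

Simpson's rule: (h/3)[f(x₀) + 4f(x₁) + 2f(x₂) + ... + f(xₙ)]

x_0 = 0.2500, f(x_0) = 0.247404, coefficient = 1
x_1 = 0.5000, f(x_1) = 0.479426, coefficient = 4
x_2 = 0.7500, f(x_2) = 0.681639, coefficient = 2
x_3 = 1.0000, f(x_3) = 0.841471, coefficient = 4
x_4 = 1.2500, f(x_4) = 0.948985, coefficient = 1

I ≈ (0.250000/3) × 7.843252 = 0.653604
Exact value: 0.653590
Error: 0.000014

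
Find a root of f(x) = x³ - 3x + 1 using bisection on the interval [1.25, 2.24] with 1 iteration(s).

f(x) = x³ - 3x + 1
Initial interval: [1.25, 2.24]

Iteration 1:
  c_1 = (1.250000 + 2.240000)/2 = 1.745000
  f(c_1) = f(1.745000) = 1.078569
  f(a) × f(c) < 0, new interval: [1.250000, 1.745000]

After 1 iteration(s), the approximation is c_1 = 1.745000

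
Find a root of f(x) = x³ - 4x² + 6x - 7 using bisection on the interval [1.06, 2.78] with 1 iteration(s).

f(x) = x³ - 4x² + 6x - 7
Initial interval: [1.06, 2.78]

Iteration 1:
  c_1 = (1.060000 + 2.780000)/2 = 1.920000
  f(c_1) = f(1.920000) = -3.147712
  f(a) × f(c) ≥ 0, new interval: [1.920000, 2.780000]

After 1 iteration(s), the approximation is c_1 = 1.920000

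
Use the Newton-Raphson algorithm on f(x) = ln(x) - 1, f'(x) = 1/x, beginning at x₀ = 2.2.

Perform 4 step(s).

f(x) = ln(x) - 1
f'(x) = 1/x
x₀ = 2.2

Newton-Raphson formula: x_{n+1} = x_n - f(x_n)/f'(x_n)

Iteration 1:
  f(2.200000) = -0.211543
  f'(2.200000) = 0.454545
  x_1 = 2.200000 - (-0.211543)/0.454545 = 2.665394
Iteration 2:
  f(2.665394) = -0.019648
  f'(2.665394) = 0.375179
  x_2 = 2.665394 - (-0.019648)/0.375179 = 2.717764
Iteration 3:
  f(2.717764) = -0.000191
  f'(2.717764) = 0.367950
  x_3 = 2.717764 - (-0.000191)/0.367950 = 2.718282
Iteration 4:
  f(2.718282) = 0.000000
  f'(2.718282) = 0.367879
  x_4 = 2.718282 - 0.000000/0.367879 = 2.718282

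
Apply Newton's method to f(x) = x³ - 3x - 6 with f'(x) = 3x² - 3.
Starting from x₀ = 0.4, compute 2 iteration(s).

f(x) = x³ - 3x - 6
f'(x) = 3x² - 3
x₀ = 0.4

Newton-Raphson formula: x_{n+1} = x_n - f(x_n)/f'(x_n)

Iteration 1:
  f(0.400000) = -7.136000
  f'(0.400000) = -2.520000
  x_1 = 0.400000 - (-7.136000)/(-2.520000) = -2.431746
Iteration 2:
  f(-2.431746) = -13.084622
  f'(-2.431746) = 14.740166
  x_2 = -2.431746 - (-13.084622)/14.740166 = -1.544061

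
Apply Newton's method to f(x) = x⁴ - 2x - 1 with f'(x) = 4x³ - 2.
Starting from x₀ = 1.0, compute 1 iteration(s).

f(x) = x⁴ - 2x - 1
f'(x) = 4x³ - 2
x₀ = 1.0

Newton-Raphson formula: x_{n+1} = x_n - f(x_n)/f'(x_n)

Iteration 1:
  f(1.000000) = -2.000000
  f'(1.000000) = 2.000000
  x_1 = 1.000000 - (-2.000000)/2.000000 = 2.000000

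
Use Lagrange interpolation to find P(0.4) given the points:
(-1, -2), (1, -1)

Lagrange interpolation formula:
P(x) = Σ yᵢ × Lᵢ(x)
where Lᵢ(x) = Π_{j≠i} (x - xⱼ)/(xᵢ - xⱼ)

L_0(0.4) = (0.4 - 1)/(-1 - 1) = 0.300000
L_1(0.4) = (0.4 - (-1))/(1 - (-1)) = 0.700000

P(0.4) = (-2)×L_0(0.4) + (-1)×L_1(0.4)
P(0.4) = -1.300000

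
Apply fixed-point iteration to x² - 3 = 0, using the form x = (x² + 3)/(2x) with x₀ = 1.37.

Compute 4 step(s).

Equation: x² - 3 = 0
Fixed-point form: x = (x² + 3)/(2x)
x₀ = 1.37

x_1 = g(1.370000) = 1.779891
x_2 = g(1.779891) = 1.732694
x_3 = g(1.732694) = 1.732051
x_4 = g(1.732051) = 1.732051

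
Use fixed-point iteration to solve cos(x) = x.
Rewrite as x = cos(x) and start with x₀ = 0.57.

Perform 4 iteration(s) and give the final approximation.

Equation: cos(x) = x
Fixed-point form: x = cos(x)
x₀ = 0.57

x_1 = g(0.570000) = 0.841901
x_2 = g(0.841901) = 0.666046
x_3 = g(0.666046) = 0.786271
x_4 = g(0.786271) = 0.706489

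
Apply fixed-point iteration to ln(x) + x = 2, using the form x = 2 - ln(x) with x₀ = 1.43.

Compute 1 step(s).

Equation: ln(x) + x = 2
Fixed-point form: x = 2 - ln(x)
x₀ = 1.43

x_1 = g(1.430000) = 1.642326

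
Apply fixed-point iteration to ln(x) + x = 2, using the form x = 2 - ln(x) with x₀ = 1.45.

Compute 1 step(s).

Equation: ln(x) + x = 2
Fixed-point form: x = 2 - ln(x)
x₀ = 1.45

x_1 = g(1.450000) = 1.628436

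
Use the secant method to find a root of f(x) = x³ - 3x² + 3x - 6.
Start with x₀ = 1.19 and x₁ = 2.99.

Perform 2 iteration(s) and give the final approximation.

f(x) = x³ - 3x² + 3x - 6
x₀ = 1.19, x₁ = 2.99

Secant formula: x_{n+1} = x_n - f(x_n)(x_n - x_{n-1})/(f(x_n) - f(x_{n-1}))

Iteration 1:
  f(1.190000) = -4.993141
  f(2.990000) = 2.880599
  x_2 = 2.990000 - 2.880599×(2.990000 - 1.190000)/(2.880599 - (-4.993141))
       = 2.331472
Iteration 2:
  f(2.990000) = 2.880599
  f(2.331472) = -2.639543
  x_3 = 2.331472 - (-2.639543)×(2.331472 - 2.990000)/(-2.639543 - 2.880599)
       = 2.646358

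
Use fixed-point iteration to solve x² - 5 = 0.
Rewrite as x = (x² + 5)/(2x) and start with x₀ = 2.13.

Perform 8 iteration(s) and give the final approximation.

Equation: x² - 5 = 0
Fixed-point form: x = (x² + 5)/(2x)
x₀ = 2.13

x_1 = g(2.130000) = 2.238709
x_2 = g(2.238709) = 2.236070
x_3 = g(2.236070) = 2.236068
x_4 = g(2.236068) = 2.236068
x_5 = g(2.236068) = 2.236068
x_6 = g(2.236068) = 2.236068
x_7 = g(2.236068) = 2.236068
x_8 = g(2.236068) = 2.236068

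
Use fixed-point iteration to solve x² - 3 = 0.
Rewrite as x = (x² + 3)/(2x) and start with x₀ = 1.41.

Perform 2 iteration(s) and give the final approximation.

Equation: x² - 3 = 0
Fixed-point form: x = (x² + 3)/(2x)
x₀ = 1.41

x_1 = g(1.410000) = 1.768830
x_2 = g(1.768830) = 1.732433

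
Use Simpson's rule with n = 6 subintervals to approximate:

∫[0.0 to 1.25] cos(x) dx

f(x) = cos(x)
a = 0.0, b = 1.25, n = 6
h = (b - a)/n = 0.208333

Simpson's rule: (h/3)[f(x₀) + 4f(x₁) + 2f(x₂) + ... + f(xₙ)]

x_0 = 0.0000, f(x_0) = 1.000000, coefficient = 1
x_1 = 0.2083, f(x_1) = 0.978377, coefficient = 4
x_2 = 0.4167, f(x_2) = 0.914443, coefficient = 2
x_3 = 0.6250, f(x_3) = 0.810963, coefficient = 4
x_4 = 0.8333, f(x_4) = 0.672412, coefficient = 2
x_5 = 1.0417, f(x_5) = 0.504782, coefficient = 4
x_6 = 1.2500, f(x_6) = 0.315322, coefficient = 1

I ≈ (0.208333/3) × 13.665522 = 0.948995
Exact value: 0.948985
Error: 0.000010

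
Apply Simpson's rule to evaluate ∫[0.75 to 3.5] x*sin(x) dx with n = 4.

f(x) = x*sin(x)
a = 0.75, b = 3.5, n = 4
h = (b - a)/n = 0.687500

Simpson's rule: (h/3)[f(x₀) + 4f(x₁) + 2f(x₂) + ... + f(xₙ)]

x_0 = 0.7500, f(x_0) = 0.511229, coefficient = 1
x_1 = 1.4375, f(x_1) = 1.424748, coefficient = 4
x_2 = 2.1250, f(x_2) = 1.806930, coefficient = 2
x_3 = 2.8125, f(x_3) = 0.908956, coefficient = 4
x_4 = 3.5000, f(x_4) = -1.227741, coefficient = 1

I ≈ (0.687500/3) × 12.232165 = 2.803205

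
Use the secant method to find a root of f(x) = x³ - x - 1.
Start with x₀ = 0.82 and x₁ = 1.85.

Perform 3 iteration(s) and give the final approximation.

f(x) = x³ - x - 1
x₀ = 0.82, x₁ = 1.85

Secant formula: x_{n+1} = x_n - f(x_n)(x_n - x_{n-1})/(f(x_n) - f(x_{n-1}))

Iteration 1:
  f(0.820000) = -1.268632
  f(1.850000) = 3.481625
  x_2 = 1.850000 - 3.481625×(1.850000 - 0.820000)/(3.481625 - (-1.268632))
       = 1.095078
Iteration 2:
  f(1.850000) = 3.481625
  f(1.095078) = -0.781865
  x_3 = 1.095078 - (-0.781865)×(1.095078 - 1.850000)/(-0.781865 - 3.481625)
       = 1.233520
Iteration 3:
  f(1.095078) = -0.781865
  f(1.233520) = -0.356630
  x_4 = 1.233520 - (-0.356630)×(1.233520 - 1.095078)/(-0.356630 - (-0.781865))
       = 1.349627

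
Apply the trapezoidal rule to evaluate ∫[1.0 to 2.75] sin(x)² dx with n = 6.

f(x) = sin(x)²
a = 1.0, b = 2.75, n = 6
h = (b - a)/n = 0.291667

Trapezoidal rule: (h/2)[f(x₀) + 2f(x₁) + 2f(x₂) + ... + f(xₙ)]

x_0 = 1.0000, f(x_0) = 0.708073, coefficient = 1
x_1 = 1.2917, f(x_1) = 0.924089, coefficient = 2
x_2 = 1.5833, f(x_2) = 0.999843, coefficient = 2
x_3 = 1.8750, f(x_3) = 0.910280, coefficient = 2
x_4 = 2.1667, f(x_4) = 0.685022, coefficient = 2
x_5 = 2.4583, f(x_5) = 0.398570, coefficient = 2
x_6 = 2.7500, f(x_6) = 0.145665, coefficient = 1

I ≈ (0.291667/2) × 8.689345 = 1.267196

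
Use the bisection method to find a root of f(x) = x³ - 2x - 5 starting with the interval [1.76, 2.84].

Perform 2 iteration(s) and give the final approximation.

f(x) = x³ - 2x - 5
Initial interval: [1.76, 2.84]

Iteration 1:
  c_1 = (1.760000 + 2.840000)/2 = 2.300000
  f(c_1) = f(2.300000) = 2.567000
  f(a) × f(c) < 0, new interval: [1.760000, 2.300000]
Iteration 2:
  c_2 = (1.760000 + 2.300000)/2 = 2.030000
  f(c_2) = f(2.030000) = -0.694573
  f(a) × f(c) ≥ 0, new interval: [2.030000, 2.300000]

After 2 iteration(s), the approximation is c_2 = 2.030000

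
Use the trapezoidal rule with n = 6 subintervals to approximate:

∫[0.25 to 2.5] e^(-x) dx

f(x) = e^(-x)
a = 0.25, b = 2.5, n = 6
h = (b - a)/n = 0.375000

Trapezoidal rule: (h/2)[f(x₀) + 2f(x₁) + 2f(x₂) + ... + f(xₙ)]

x_0 = 0.2500, f(x_0) = 0.778801, coefficient = 1
x_1 = 0.6250, f(x_1) = 0.535261, coefficient = 2
x_2 = 1.0000, f(x_2) = 0.367879, coefficient = 2
x_3 = 1.3750, f(x_3) = 0.252840, coefficient = 2
x_4 = 1.7500, f(x_4) = 0.173774, coefficient = 2
x_5 = 2.1250, f(x_5) = 0.119433, coefficient = 2
x_6 = 2.5000, f(x_6) = 0.082085, coefficient = 1

I ≈ (0.375000/2) × 3.759261 = 0.704861
Exact value: 0.696716
Error: 0.008146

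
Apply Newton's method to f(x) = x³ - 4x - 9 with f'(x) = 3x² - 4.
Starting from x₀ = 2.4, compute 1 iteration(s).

f(x) = x³ - 4x - 9
f'(x) = 3x² - 4
x₀ = 2.4

Newton-Raphson formula: x_{n+1} = x_n - f(x_n)/f'(x_n)

Iteration 1:
  f(2.400000) = -4.776000
  f'(2.400000) = 13.280000
  x_1 = 2.400000 - (-4.776000)/13.280000 = 2.759639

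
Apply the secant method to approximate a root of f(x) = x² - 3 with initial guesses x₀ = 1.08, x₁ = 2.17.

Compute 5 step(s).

f(x) = x² - 3
x₀ = 1.08, x₁ = 2.17

Secant formula: x_{n+1} = x_n - f(x_n)(x_n - x_{n-1})/(f(x_n) - f(x_{n-1}))

Iteration 1:
  f(1.080000) = -1.833600
  f(2.170000) = 1.708900
  x_2 = 2.170000 - 1.708900×(2.170000 - 1.080000)/(1.708900 - (-1.833600))
       = 1.644185
Iteration 2:
  f(2.170000) = 1.708900
  f(1.644185) = -0.296657
  x_3 = 1.644185 - (-0.296657)×(1.644185 - 2.170000)/(-0.296657 - 1.708900)
       = 1.721962
Iteration 3:
  f(1.644185) = -0.296657
  f(1.721962) = -0.034847
  x_4 = 1.721962 - (-0.034847)×(1.721962 - 1.644185)/(-0.034847 - (-0.296657))
       = 1.732314
Iteration 4:
  f(1.721962) = -0.034847
  f(1.732314) = 0.000912
  x_5 = 1.732314 - 0.000912×(1.732314 - 1.721962)/(0.000912 - (-0.034847))
       = 1.732050
Iteration 5:
  f(1.732314) = 0.000912
  f(1.732050) = -0.000003
  x_6 = 1.732050 - (-0.000003)×(1.732050 - 1.732314)/(-0.000003 - 0.000912)
       = 1.732051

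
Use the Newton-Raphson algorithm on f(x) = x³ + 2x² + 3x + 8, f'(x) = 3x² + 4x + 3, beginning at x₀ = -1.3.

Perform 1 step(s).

f(x) = x³ + 2x² + 3x + 8
f'(x) = 3x² + 4x + 3
x₀ = -1.3

Newton-Raphson formula: x_{n+1} = x_n - f(x_n)/f'(x_n)

Iteration 1:
  f(-1.300000) = 5.283000
  f'(-1.300000) = 2.870000
  x_1 = -1.300000 - 5.283000/2.870000 = -3.140767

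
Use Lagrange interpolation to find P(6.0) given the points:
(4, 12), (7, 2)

Lagrange interpolation formula:
P(x) = Σ yᵢ × Lᵢ(x)
where Lᵢ(x) = Π_{j≠i} (x - xⱼ)/(xᵢ - xⱼ)

L_0(6.0) = (6.0 - 7)/(4 - 7) = 0.333333
L_1(6.0) = (6.0 - 4)/(7 - 4) = 0.666667

P(6.0) = 12×L_0(6.0) + 2×L_1(6.0)
P(6.0) = 5.333333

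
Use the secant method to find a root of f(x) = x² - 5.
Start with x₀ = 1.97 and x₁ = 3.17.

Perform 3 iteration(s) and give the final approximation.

f(x) = x² - 5
x₀ = 1.97, x₁ = 3.17

Secant formula: x_{n+1} = x_n - f(x_n)(x_n - x_{n-1})/(f(x_n) - f(x_{n-1}))

Iteration 1:
  f(1.970000) = -1.119100
  f(3.170000) = 5.048900
  x_2 = 3.170000 - 5.048900×(3.170000 - 1.970000)/(5.048900 - (-1.119100))
       = 2.187724
Iteration 2:
  f(3.170000) = 5.048900
  f(2.187724) = -0.213865
  x_3 = 2.187724 - (-0.213865)×(2.187724 - 3.170000)/(-0.213865 - 5.048900)
       = 2.227641
Iteration 3:
  f(2.187724) = -0.213865
  f(2.227641) = -0.037616
  x_4 = 2.227641 - (-0.037616)×(2.227641 - 2.187724)/(-0.037616 - (-0.213865))
       = 2.236160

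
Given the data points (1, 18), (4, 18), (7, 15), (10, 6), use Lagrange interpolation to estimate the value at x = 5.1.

Lagrange interpolation formula:
P(x) = Σ yᵢ × Lᵢ(x)
where Lᵢ(x) = Π_{j≠i} (x - xⱼ)/(xᵢ - xⱼ)

L_0(5.1) = (5.1 - 4)/(1 - 4) × (5.1 - 7)/(1 - 7) × (5.1 - 10)/(1 - 10) = -0.063216
L_1(5.1) = (5.1 - 1)/(4 - 1) × (5.1 - 7)/(4 - 7) × (5.1 - 10)/(4 - 10) = 0.706870
L_2(5.1) = (5.1 - 1)/(7 - 1) × (5.1 - 4)/(7 - 4) × (5.1 - 10)/(7 - 10) = 0.409241
L_3(5.1) = (5.1 - 1)/(10 - 1) × (5.1 - 4)/(10 - 4) × (5.1 - 7)/(10 - 7) = -0.052895

P(5.1) = 18×L_0(5.1) + 18×L_1(5.1) + 15×L_2(5.1) + 6×L_3(5.1)
P(5.1) = 17.407019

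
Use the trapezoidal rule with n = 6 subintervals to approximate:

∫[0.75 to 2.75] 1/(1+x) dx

f(x) = 1/(1+x)
a = 0.75, b = 2.75, n = 6
h = (b - a)/n = 0.333333

Trapezoidal rule: (h/2)[f(x₀) + 2f(x₁) + 2f(x₂) + ... + f(xₙ)]

x_0 = 0.7500, f(x_0) = 0.571429, coefficient = 1
x_1 = 1.0833, f(x_1) = 0.480000, coefficient = 2
x_2 = 1.4167, f(x_2) = 0.413793, coefficient = 2
x_3 = 1.7500, f(x_3) = 0.363636, coefficient = 2
x_4 = 2.0833, f(x_4) = 0.324324, coefficient = 2
x_5 = 2.4167, f(x_5) = 0.292683, coefficient = 2
x_6 = 2.7500, f(x_6) = 0.266667, coefficient = 1

I ≈ (0.333333/2) × 4.586969 = 0.764495
Exact value: 0.762140
Error: 0.002355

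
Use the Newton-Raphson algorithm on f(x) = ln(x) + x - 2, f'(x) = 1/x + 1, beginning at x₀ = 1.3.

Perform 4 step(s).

f(x) = ln(x) + x - 2
f'(x) = 1/x + 1
x₀ = 1.3

Newton-Raphson formula: x_{n+1} = x_n - f(x_n)/f'(x_n)

Iteration 1:
  f(1.300000) = -0.437636
  f'(1.300000) = 1.769231
  x_1 = 1.300000 - (-0.437636)/1.769231 = 1.547359
Iteration 2:
  f(1.547359) = -0.016091
  f'(1.547359) = 1.646262
  x_2 = 1.547359 - (-0.016091)/1.646262 = 1.557134
Iteration 3:
  f(1.557134) = -0.000020
  f'(1.557134) = 1.642206
  x_3 = 1.557134 - (-0.000020)/1.642206 = 1.557146
Iteration 4:
  f(1.557146) = 0.000000
  f'(1.557146) = 1.642201
  x_4 = 1.557146 - 0.000000/1.642201 = 1.557146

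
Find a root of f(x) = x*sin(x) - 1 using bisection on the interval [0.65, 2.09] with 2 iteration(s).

f(x) = x*sin(x) - 1
Initial interval: [0.65, 2.09]

Iteration 1:
  c_1 = (0.650000 + 2.090000)/2 = 1.370000
  f(c_1) = f(1.370000) = 0.342474
  f(a) × f(c) < 0, new interval: [0.650000, 1.370000]
Iteration 2:
  c_2 = (0.650000 + 1.370000)/2 = 1.010000
  f(c_2) = f(1.010000) = -0.144700
  f(a) × f(c) ≥ 0, new interval: [1.010000, 1.370000]

After 2 iteration(s), the approximation is c_2 = 1.010000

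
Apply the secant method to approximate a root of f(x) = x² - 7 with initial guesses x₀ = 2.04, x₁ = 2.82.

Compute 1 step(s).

f(x) = x² - 7
x₀ = 2.04, x₁ = 2.82

Secant formula: x_{n+1} = x_n - f(x_n)(x_n - x_{n-1})/(f(x_n) - f(x_{n-1}))

Iteration 1:
  f(2.040000) = -2.838400
  f(2.820000) = 0.952400
  x_2 = 2.820000 - 0.952400×(2.820000 - 2.040000)/(0.952400 - (-2.838400))
       = 2.624033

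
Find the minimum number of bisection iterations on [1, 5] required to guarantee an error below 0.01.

We need (b-a)/2^n ≤ 0.01
(5 - 1)/2^n ≤ 0.01
4/2^n ≤ 0.01
2^n ≥ 400
n ≥ log₂(400) = 8.64
n ≥ 9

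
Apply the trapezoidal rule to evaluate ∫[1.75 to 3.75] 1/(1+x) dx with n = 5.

f(x) = 1/(1+x)
a = 1.75, b = 3.75, n = 5
h = (b - a)/n = 0.400000

Trapezoidal rule: (h/2)[f(x₀) + 2f(x₁) + 2f(x₂) + ... + f(xₙ)]

x_0 = 1.7500, f(x_0) = 0.363636, coefficient = 1
x_1 = 2.1500, f(x_1) = 0.317460, coefficient = 2
x_2 = 2.5500, f(x_2) = 0.281690, coefficient = 2
x_3 = 2.9500, f(x_3) = 0.253165, coefficient = 2
x_4 = 3.3500, f(x_4) = 0.229885, coefficient = 2
x_5 = 3.7500, f(x_5) = 0.210526, coefficient = 1

I ≈ (0.400000/2) × 2.738563 = 0.547713
Exact value: 0.546544
Error: 0.001169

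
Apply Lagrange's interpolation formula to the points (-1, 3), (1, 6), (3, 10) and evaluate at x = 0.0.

Lagrange interpolation formula:
P(x) = Σ yᵢ × Lᵢ(x)
where Lᵢ(x) = Π_{j≠i} (x - xⱼ)/(xᵢ - xⱼ)

L_0(0.0) = (0.0 - 1)/(-1 - 1) × (0.0 - 3)/(-1 - 3) = 0.375000
L_1(0.0) = (0.0 - (-1))/(1 - (-1)) × (0.0 - 3)/(1 - 3) = 0.750000
L_2(0.0) = (0.0 - (-1))/(3 - (-1)) × (0.0 - 1)/(3 - 1) = -0.125000

P(0.0) = 3×L_0(0.0) + 6×L_1(0.0) + 10×L_2(0.0)
P(0.0) = 4.375000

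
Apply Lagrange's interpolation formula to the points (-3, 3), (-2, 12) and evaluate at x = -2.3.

Lagrange interpolation formula:
P(x) = Σ yᵢ × Lᵢ(x)
where Lᵢ(x) = Π_{j≠i} (x - xⱼ)/(xᵢ - xⱼ)

L_0(-2.3) = (-2.3 - (-2))/(-3 - (-2)) = 0.300000
L_1(-2.3) = (-2.3 - (-3))/(-2 - (-3)) = 0.700000

P(-2.3) = 3×L_0(-2.3) + 12×L_1(-2.3)
P(-2.3) = 9.300000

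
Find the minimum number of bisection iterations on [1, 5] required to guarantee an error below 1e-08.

We need (b-a)/2^n ≤ 1e-08
(5 - 1)/2^n ≤ 1e-08
4/2^n ≤ 1e-08
2^n ≥ 400000000
n ≥ log₂(400000000) = 28.58
n ≥ 29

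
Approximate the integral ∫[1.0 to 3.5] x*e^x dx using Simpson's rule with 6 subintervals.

f(x) = x*e^x
a = 1.0, b = 3.5, n = 6
h = (b - a)/n = 0.416667

Simpson's rule: (h/3)[f(x₀) + 4f(x₁) + 2f(x₂) + ... + f(xₙ)]

x_0 = 1.0000, f(x_0) = 2.718282, coefficient = 1
x_1 = 1.4167, f(x_1) = 5.841417, coefficient = 4
x_2 = 1.8333, f(x_2) = 11.466952, coefficient = 2
x_3 = 2.2500, f(x_3) = 21.347406, coefficient = 4
x_4 = 2.6667, f(x_4) = 38.378443, coefficient = 2
x_5 = 3.0833, f(x_5) = 67.312409, coefficient = 4
x_6 = 3.5000, f(x_6) = 115.904082, coefficient = 1

I ≈ (0.416667/3) × 596.318077 = 82.821955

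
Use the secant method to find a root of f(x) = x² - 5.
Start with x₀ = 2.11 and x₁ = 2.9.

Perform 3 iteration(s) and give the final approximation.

f(x) = x² - 5
x₀ = 2.11, x₁ = 2.9

Secant formula: x_{n+1} = x_n - f(x_n)(x_n - x_{n-1})/(f(x_n) - f(x_{n-1}))

Iteration 1:
  f(2.110000) = -0.547900
  f(2.900000) = 3.410000
  x_2 = 2.900000 - 3.410000×(2.900000 - 2.110000)/(3.410000 - (-0.547900))
       = 2.219361
Iteration 2:
  f(2.900000) = 3.410000
  f(2.219361) = -0.074436
  x_3 = 2.219361 - (-0.074436)×(2.219361 - 2.900000)/(-0.074436 - 3.410000)
       = 2.233901
Iteration 3:
  f(2.219361) = -0.074436
  f(2.233901) = -0.009685
  x_4 = 2.233901 - (-0.009685)×(2.233901 - 2.219361)/(-0.009685 - (-0.074436))
       = 2.236076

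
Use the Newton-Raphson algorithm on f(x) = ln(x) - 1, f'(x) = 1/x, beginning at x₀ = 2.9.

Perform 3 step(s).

f(x) = ln(x) - 1
f'(x) = 1/x
x₀ = 2.9

Newton-Raphson formula: x_{n+1} = x_n - f(x_n)/f'(x_n)

Iteration 1:
  f(2.900000) = 0.064711
  f'(2.900000) = 0.344828
  x_1 = 2.900000 - 0.064711/0.344828 = 2.712339
Iteration 2:
  f(2.712339) = -0.002189
  f'(2.712339) = 0.368685
  x_2 = 2.712339 - (-0.002189)/0.368685 = 2.718275
Iteration 3:
  f(2.718275) = -0.000002
  f'(2.718275) = 0.367880
  x_3 = 2.718275 - (-0.000002)/0.367880 = 2.718282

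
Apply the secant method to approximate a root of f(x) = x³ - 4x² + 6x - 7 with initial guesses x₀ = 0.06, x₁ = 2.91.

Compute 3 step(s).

f(x) = x³ - 4x² + 6x - 7
x₀ = 0.06, x₁ = 2.91

Secant formula: x_{n+1} = x_n - f(x_n)(x_n - x_{n-1})/(f(x_n) - f(x_{n-1}))

Iteration 1:
  f(0.060000) = -6.654184
  f(2.910000) = 1.229771
  x_2 = 2.910000 - 1.229771×(2.910000 - 0.060000)/(1.229771 - (-6.654184))
       = 2.465446
Iteration 2:
  f(2.910000) = 1.229771
  f(2.465446) = -1.534996
  x_3 = 2.465446 - (-1.534996)×(2.465446 - 2.910000)/(-1.534996 - 1.229771)
       = 2.712262
Iteration 3:
  f(2.465446) = -1.534996
  f(2.712262) = -0.199501
  x_4 = 2.712262 - (-0.199501)×(2.712262 - 2.465446)/(-0.199501 - (-1.534996))
       = 2.749132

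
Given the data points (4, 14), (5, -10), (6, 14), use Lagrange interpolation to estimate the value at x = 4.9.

Lagrange interpolation formula:
P(x) = Σ yᵢ × Lᵢ(x)
where Lᵢ(x) = Π_{j≠i} (x - xⱼ)/(xᵢ - xⱼ)

L_0(4.9) = (4.9 - 5)/(4 - 5) × (4.9 - 6)/(4 - 6) = 0.055000
L_1(4.9) = (4.9 - 4)/(5 - 4) × (4.9 - 6)/(5 - 6) = 0.990000
L_2(4.9) = (4.9 - 4)/(6 - 4) × (4.9 - 5)/(6 - 5) = -0.045000

P(4.9) = 14×L_0(4.9) + (-10)×L_1(4.9) + 14×L_2(4.9)
P(4.9) = -9.760000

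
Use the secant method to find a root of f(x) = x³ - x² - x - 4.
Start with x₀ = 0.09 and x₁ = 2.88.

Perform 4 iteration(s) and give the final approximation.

f(x) = x³ - x² - x - 4
x₀ = 0.09, x₁ = 2.88

Secant formula: x_{n+1} = x_n - f(x_n)(x_n - x_{n-1})/(f(x_n) - f(x_{n-1}))

Iteration 1:
  f(0.090000) = -4.097371
  f(2.880000) = 8.713472
  x_2 = 2.880000 - 8.713472×(2.880000 - 0.090000)/(8.713472 - (-4.097371))
       = 0.982343
Iteration 2:
  f(2.880000) = 8.713472
  f(0.982343) = -4.999382
  x_3 = 0.982343 - (-4.999382)×(0.982343 - 2.880000)/(-4.999382 - 8.713472)
       = 1.674184
Iteration 3:
  f(0.982343) = -4.999382
  f(1.674184) = -3.784520
  x_4 = 1.674184 - (-3.784520)×(1.674184 - 0.982343)/(-3.784520 - (-4.999382))
       = 3.829396
Iteration 4:
  f(1.674184) = -3.784520
  f(3.829396) = 33.661641
  x_5 = 3.829396 - 33.661641×(3.829396 - 1.674184)/(33.661641 - (-3.784520))
       = 1.892002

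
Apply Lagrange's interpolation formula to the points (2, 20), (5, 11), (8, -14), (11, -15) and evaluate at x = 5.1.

Lagrange interpolation formula:
P(x) = Σ yᵢ × Lᵢ(x)
where Lᵢ(x) = Π_{j≠i} (x - xⱼ)/(xᵢ - xⱼ)

L_0(5.1) = (5.1 - 5)/(2 - 5) × (5.1 - 8)/(2 - 8) × (5.1 - 11)/(2 - 11) = -0.010562
L_1(5.1) = (5.1 - 2)/(5 - 2) × (5.1 - 8)/(5 - 8) × (5.1 - 11)/(5 - 11) = 0.982241
L_2(5.1) = (5.1 - 2)/(8 - 2) × (5.1 - 5)/(8 - 5) × (5.1 - 11)/(8 - 11) = 0.033870
L_3(5.1) = (5.1 - 2)/(11 - 2) × (5.1 - 5)/(11 - 5) × (5.1 - 8)/(11 - 8) = -0.005549

P(5.1) = 20×L_0(5.1) + 11×L_1(5.1) + (-14)×L_2(5.1) + (-15)×L_3(5.1)
P(5.1) = 10.202469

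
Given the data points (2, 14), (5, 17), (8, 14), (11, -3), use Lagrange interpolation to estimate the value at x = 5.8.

Lagrange interpolation formula:
P(x) = Σ yᵢ × Lᵢ(x)
where Lᵢ(x) = Π_{j≠i} (x - xⱼ)/(xᵢ - xⱼ)

L_0(5.8) = (5.8 - 5)/(2 - 5) × (5.8 - 8)/(2 - 8) × (5.8 - 11)/(2 - 11) = -0.056494
L_1(5.8) = (5.8 - 2)/(5 - 2) × (5.8 - 8)/(5 - 8) × (5.8 - 11)/(5 - 11) = 0.805037
L_2(5.8) = (5.8 - 2)/(8 - 2) × (5.8 - 5)/(8 - 5) × (5.8 - 11)/(8 - 11) = 0.292741
L_3(5.8) = (5.8 - 2)/(11 - 2) × (5.8 - 5)/(11 - 5) × (5.8 - 8)/(11 - 8) = -0.041284

P(5.8) = 14×L_0(5.8) + 17×L_1(5.8) + 14×L_2(5.8) + (-3)×L_3(5.8)
P(5.8) = 17.116938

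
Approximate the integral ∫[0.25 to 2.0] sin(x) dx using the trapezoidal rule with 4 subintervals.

f(x) = sin(x)
a = 0.25, b = 2.0, n = 4
h = (b - a)/n = 0.437500

Trapezoidal rule: (h/2)[f(x₀) + 2f(x₁) + 2f(x₂) + ... + f(xₙ)]

x_0 = 0.2500, f(x_0) = 0.247404, coefficient = 1
x_1 = 0.6875, f(x_1) = 0.634607, coefficient = 2
x_2 = 1.1250, f(x_2) = 0.902268, coefficient = 2
x_3 = 1.5625, f(x_3) = 0.999966, coefficient = 2
x_4 = 2.0000, f(x_4) = 0.909297, coefficient = 1

I ≈ (0.437500/2) × 6.230382 = 1.362896
Exact value: 1.385059
Error: 0.022163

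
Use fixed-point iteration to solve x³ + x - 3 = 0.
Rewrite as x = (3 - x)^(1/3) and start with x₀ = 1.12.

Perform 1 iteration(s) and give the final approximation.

Equation: x³ + x - 3 = 0
Fixed-point form: x = (3 - x)^(1/3)
x₀ = 1.12

x_1 = g(1.120000) = 1.234201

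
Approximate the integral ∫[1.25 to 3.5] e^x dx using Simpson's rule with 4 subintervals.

f(x) = e^x
a = 1.25, b = 3.5, n = 4
h = (b - a)/n = 0.562500

Simpson's rule: (h/3)[f(x₀) + 4f(x₁) + 2f(x₂) + ... + f(xₙ)]

x_0 = 1.2500, f(x_0) = 3.490343, coefficient = 1
x_1 = 1.8125, f(x_1) = 6.125743, coefficient = 4
x_2 = 2.3750, f(x_2) = 10.751013, coefficient = 2
x_3 = 2.9375, f(x_3) = 18.868616, coefficient = 4
x_4 = 3.5000, f(x_4) = 33.115452, coefficient = 1

I ≈ (0.562500/3) × 158.085255 = 29.640985
Exact value: 29.625109
Error: 0.015876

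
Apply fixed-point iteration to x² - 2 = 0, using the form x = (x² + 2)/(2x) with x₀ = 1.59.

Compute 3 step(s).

Equation: x² - 2 = 0
Fixed-point form: x = (x² + 2)/(2x)
x₀ = 1.59

x_1 = g(1.590000) = 1.423931
x_2 = g(1.423931) = 1.414247
x_3 = g(1.414247) = 1.414214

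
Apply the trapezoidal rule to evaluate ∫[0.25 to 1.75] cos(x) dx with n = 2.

f(x) = cos(x)
a = 0.25, b = 1.75, n = 2
h = (b - a)/n = 0.750000

Trapezoidal rule: (h/2)[f(x₀) + 2f(x₁) + 2f(x₂) + ... + f(xₙ)]

x_0 = 0.2500, f(x_0) = 0.968912, coefficient = 1
x_1 = 1.0000, f(x_1) = 0.540302, coefficient = 2
x_2 = 1.7500, f(x_2) = -0.178246, coefficient = 1

I ≈ (0.750000/2) × 1.871271 = 0.701727
Exact value: 0.736582
Error: 0.034855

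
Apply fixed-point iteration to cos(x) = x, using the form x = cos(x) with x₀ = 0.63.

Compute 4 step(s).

Equation: cos(x) = x
Fixed-point form: x = cos(x)
x₀ = 0.63

x_1 = g(0.630000) = 0.808028
x_2 = g(0.808028) = 0.690926
x_3 = g(0.690926) = 0.770656
x_4 = g(0.770656) = 0.717454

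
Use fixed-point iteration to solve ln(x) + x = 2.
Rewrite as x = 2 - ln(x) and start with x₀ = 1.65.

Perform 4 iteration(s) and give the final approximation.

Equation: ln(x) + x = 2
Fixed-point form: x = 2 - ln(x)
x₀ = 1.65

x_1 = g(1.650000) = 1.499225
x_2 = g(1.499225) = 1.595052
x_3 = g(1.595052) = 1.533094
x_4 = g(1.533094) = 1.572712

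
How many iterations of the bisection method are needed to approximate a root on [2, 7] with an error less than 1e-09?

We need (b-a)/2^n ≤ 1e-09
(7 - 2)/2^n ≤ 1e-09
5/2^n ≤ 1e-09
2^n ≥ 5000000000
n ≥ log₂(5000000000) = 32.22
n ≥ 33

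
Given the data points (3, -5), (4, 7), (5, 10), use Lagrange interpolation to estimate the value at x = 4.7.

Lagrange interpolation formula:
P(x) = Σ yᵢ × Lᵢ(x)
where Lᵢ(x) = Π_{j≠i} (x - xⱼ)/(xᵢ - xⱼ)

L_0(4.7) = (4.7 - 4)/(3 - 4) × (4.7 - 5)/(3 - 5) = -0.105000
L_1(4.7) = (4.7 - 3)/(4 - 3) × (4.7 - 5)/(4 - 5) = 0.510000
L_2(4.7) = (4.7 - 3)/(5 - 3) × (4.7 - 4)/(5 - 4) = 0.595000

P(4.7) = (-5)×L_0(4.7) + 7×L_1(4.7) + 10×L_2(4.7)
P(4.7) = 10.045000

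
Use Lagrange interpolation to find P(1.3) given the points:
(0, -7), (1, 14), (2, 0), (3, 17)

Lagrange interpolation formula:
P(x) = Σ yᵢ × Lᵢ(x)
where Lᵢ(x) = Π_{j≠i} (x - xⱼ)/(xᵢ - xⱼ)

L_0(1.3) = (1.3 - 1)/(0 - 1) × (1.3 - 2)/(0 - 2) × (1.3 - 3)/(0 - 3) = -0.059500
L_1(1.3) = (1.3 - 0)/(1 - 0) × (1.3 - 2)/(1 - 2) × (1.3 - 3)/(1 - 3) = 0.773500
L_2(1.3) = (1.3 - 0)/(2 - 0) × (1.3 - 1)/(2 - 1) × (1.3 - 3)/(2 - 3) = 0.331500
L_3(1.3) = (1.3 - 0)/(3 - 0) × (1.3 - 1)/(3 - 1) × (1.3 - 2)/(3 - 2) = -0.045500

P(1.3) = (-7)×L_0(1.3) + 14×L_1(1.3) + 0×L_2(1.3) + 17×L_3(1.3)
P(1.3) = 10.472000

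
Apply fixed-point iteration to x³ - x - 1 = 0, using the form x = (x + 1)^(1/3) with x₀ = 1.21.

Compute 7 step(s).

Equation: x³ - x - 1 = 0
Fixed-point form: x = (x + 1)^(1/3)
x₀ = 1.21

x_1 = g(1.210000) = 1.302559
x_2 = g(1.302559) = 1.320496
x_3 = g(1.320496) = 1.323915
x_4 = g(1.323915) = 1.324566
x_5 = g(1.324566) = 1.324689
x_6 = g(1.324689) = 1.324712
x_7 = g(1.324712) = 1.324717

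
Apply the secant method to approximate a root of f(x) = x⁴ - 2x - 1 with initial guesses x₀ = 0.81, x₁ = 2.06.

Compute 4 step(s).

f(x) = x⁴ - 2x - 1
x₀ = 0.81, x₁ = 2.06

Secant formula: x_{n+1} = x_n - f(x_n)(x_n - x_{n-1})/(f(x_n) - f(x_{n-1}))

Iteration 1:
  f(0.810000) = -2.189533
  f(2.060000) = 12.888141
  x_2 = 2.060000 - 12.888141×(2.060000 - 0.810000)/(12.888141 - (-2.189533))
       = 0.991521
Iteration 2:
  f(2.060000) = 12.888141
  f(0.991521) = -2.016529
  x_3 = 0.991521 - (-2.016529)×(0.991521 - 2.060000)/(-2.016529 - 12.888141)
       = 1.136081
Iteration 3:
  f(0.991521) = -2.016529
  f(1.136081) = -1.606307
  x_4 = 1.136081 - (-1.606307)×(1.136081 - 0.991521)/(-1.606307 - (-2.016529))
       = 1.702135
Iteration 4:
  f(1.136081) = -1.606307
  f(1.702135) = 3.989858
  x_5 = 1.702135 - 3.989858×(1.702135 - 1.136081)/(3.989858 - (-1.606307))
       = 1.298559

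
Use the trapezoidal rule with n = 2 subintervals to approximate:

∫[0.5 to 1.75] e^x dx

f(x) = e^x
a = 0.5, b = 1.75, n = 2
h = (b - a)/n = 0.625000

Trapezoidal rule: (h/2)[f(x₀) + 2f(x₁) + 2f(x₂) + ... + f(xₙ)]

x_0 = 0.5000, f(x_0) = 1.648721, coefficient = 1
x_1 = 1.1250, f(x_1) = 3.080217, coefficient = 2
x_2 = 1.7500, f(x_2) = 5.754603, coefficient = 1

I ≈ (0.625000/2) × 13.563758 = 4.238674
Exact value: 4.105881
Error: 0.132793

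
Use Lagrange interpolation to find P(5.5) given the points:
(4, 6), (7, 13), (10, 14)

Lagrange interpolation formula:
P(x) = Σ yᵢ × Lᵢ(x)
where Lᵢ(x) = Π_{j≠i} (x - xⱼ)/(xᵢ - xⱼ)

L_0(5.5) = (5.5 - 7)/(4 - 7) × (5.5 - 10)/(4 - 10) = 0.375000
L_1(5.5) = (5.5 - 4)/(7 - 4) × (5.5 - 10)/(7 - 10) = 0.750000
L_2(5.5) = (5.5 - 4)/(10 - 4) × (5.5 - 7)/(10 - 7) = -0.125000

P(5.5) = 6×L_0(5.5) + 13×L_1(5.5) + 14×L_2(5.5)
P(5.5) = 10.250000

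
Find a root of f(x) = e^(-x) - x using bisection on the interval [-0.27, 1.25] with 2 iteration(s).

f(x) = e^(-x) - x
Initial interval: [-0.27, 1.25]

Iteration 1:
  c_1 = (-0.270000 + 1.250000)/2 = 0.490000
  f(c_1) = f(0.490000) = 0.122626
  f(a) × f(c) ≥ 0, new interval: [0.490000, 1.250000]
Iteration 2:
  c_2 = (0.490000 + 1.250000)/2 = 0.870000
  f(c_2) = f(0.870000) = -0.451048
  f(a) × f(c) < 0, new interval: [0.490000, 0.870000]

After 2 iteration(s), the approximation is c_2 = 0.870000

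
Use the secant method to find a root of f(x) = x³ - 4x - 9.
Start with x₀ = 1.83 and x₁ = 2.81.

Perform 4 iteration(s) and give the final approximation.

f(x) = x³ - 4x - 9
x₀ = 1.83, x₁ = 2.81

Secant formula: x_{n+1} = x_n - f(x_n)(x_n - x_{n-1})/(f(x_n) - f(x_{n-1}))

Iteration 1:
  f(1.830000) = -10.191513
  f(2.810000) = 1.948041
  x_2 = 2.810000 - 1.948041×(2.810000 - 1.830000)/(1.948041 - (-10.191513))
       = 2.652739
Iteration 2:
  f(2.810000) = 1.948041
  f(2.652739) = -0.943570
  x_3 = 2.652739 - (-0.943570)×(2.652739 - 2.810000)/(-0.943570 - 1.948041)
       = 2.704055
Iteration 3:
  f(2.652739) = -0.943570
  f(2.704055) = -0.044400
  x_4 = 2.704055 - (-0.044400)×(2.704055 - 2.652739)/(-0.044400 - (-0.943570))
       = 2.706589
Iteration 4:
  f(2.704055) = -0.044400
  f(2.706589) = 0.001100
  x_5 = 2.706589 - 0.001100×(2.706589 - 2.704055)/(0.001100 - (-0.044400))
       = 2.706528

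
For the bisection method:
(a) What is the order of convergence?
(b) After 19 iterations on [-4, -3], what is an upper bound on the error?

(a) Bisection has linear (order 1) convergence; the error is halved each step.

(b) Error bound = (b-a)/2^n = (-3 - (-4))/2^{19}
    = 1/2^{19}

(a) 1 (linear); (b) error ≤ 1.91e-06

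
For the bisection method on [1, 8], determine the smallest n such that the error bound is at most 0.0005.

We need (b-a)/2^n ≤ 0.0005
(8 - 1)/2^n ≤ 0.0005
7/2^n ≤ 0.0005
2^n ≥ 14000
n ≥ log₂(14000) = 13.77
n ≥ 14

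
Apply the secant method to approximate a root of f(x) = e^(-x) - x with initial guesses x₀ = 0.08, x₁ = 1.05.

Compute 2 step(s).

f(x) = e^(-x) - x
x₀ = 0.08, x₁ = 1.05

Secant formula: x_{n+1} = x_n - f(x_n)(x_n - x_{n-1})/(f(x_n) - f(x_{n-1}))

Iteration 1:
  f(0.080000) = 0.843116
  f(1.050000) = -0.700062
  x_2 = 1.050000 - (-0.700062)×(1.050000 - 0.080000)/(-0.700062 - 0.843116)
       = 0.609960
Iteration 2:
  f(1.050000) = -0.700062
  f(0.609960) = -0.066587
  x_3 = 0.609960 - (-0.066587)×(0.609960 - 1.050000)/(-0.066587 - (-0.700062))
       = 0.563705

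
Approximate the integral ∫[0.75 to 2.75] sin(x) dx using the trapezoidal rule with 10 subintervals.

f(x) = sin(x)
a = 0.75, b = 2.75, n = 10
h = (b - a)/n = 0.200000

Trapezoidal rule: (h/2)[f(x₀) + 2f(x₁) + 2f(x₂) + ... + f(xₙ)]

x_0 = 0.7500, f(x_0) = 0.681639, coefficient = 1
x_1 = 0.9500, f(x_1) = 0.813416, coefficient = 2
x_2 = 1.1500, f(x_2) = 0.912764, coefficient = 2
x_3 = 1.3500, f(x_3) = 0.975723, coefficient = 2
x_4 = 1.5500, f(x_4) = 0.999784, coefficient = 2
x_5 = 1.7500, f(x_5) = 0.983986, coefficient = 2
x_6 = 1.9500, f(x_6) = 0.928960, coefficient = 2
x_7 = 2.1500, f(x_7) = 0.836899, coefficient = 2
x_8 = 2.3500, f(x_8) = 0.711473, coefficient = 2
x_9 = 2.5500, f(x_9) = 0.557684, coefficient = 2
x_10 = 2.7500, f(x_10) = 0.381661, coefficient = 1

I ≈ (0.200000/2) × 16.504676 = 1.650468
Exact value: 1.655991
Error: 0.005524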